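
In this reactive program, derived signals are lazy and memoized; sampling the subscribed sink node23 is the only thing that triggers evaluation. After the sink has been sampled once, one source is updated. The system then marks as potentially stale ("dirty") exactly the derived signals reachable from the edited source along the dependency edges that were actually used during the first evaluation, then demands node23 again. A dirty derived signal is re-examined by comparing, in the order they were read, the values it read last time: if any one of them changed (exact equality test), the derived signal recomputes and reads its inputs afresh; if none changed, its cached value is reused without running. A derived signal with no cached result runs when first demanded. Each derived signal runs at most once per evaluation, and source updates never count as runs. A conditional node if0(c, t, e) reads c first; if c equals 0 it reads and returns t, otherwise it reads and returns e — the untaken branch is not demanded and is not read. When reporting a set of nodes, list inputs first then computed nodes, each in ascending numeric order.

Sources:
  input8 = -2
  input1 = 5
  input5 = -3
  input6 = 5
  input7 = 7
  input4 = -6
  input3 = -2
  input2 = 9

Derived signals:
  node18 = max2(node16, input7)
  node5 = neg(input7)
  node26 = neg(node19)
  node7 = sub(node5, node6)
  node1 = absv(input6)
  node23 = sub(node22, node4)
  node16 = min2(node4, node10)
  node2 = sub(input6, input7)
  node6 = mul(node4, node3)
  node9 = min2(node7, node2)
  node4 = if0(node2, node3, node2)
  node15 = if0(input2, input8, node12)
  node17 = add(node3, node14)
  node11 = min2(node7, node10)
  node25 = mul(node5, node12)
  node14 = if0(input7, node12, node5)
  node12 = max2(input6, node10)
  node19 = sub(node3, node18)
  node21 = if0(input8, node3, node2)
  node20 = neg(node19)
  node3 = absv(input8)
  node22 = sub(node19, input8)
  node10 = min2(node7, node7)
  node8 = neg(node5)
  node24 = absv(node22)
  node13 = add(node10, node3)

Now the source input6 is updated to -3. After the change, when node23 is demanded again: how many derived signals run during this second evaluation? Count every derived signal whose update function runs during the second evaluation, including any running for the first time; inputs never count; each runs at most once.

8 derived signals run: node2, node4, node6, node7, node10, node16, node18, node23.
Note where the cutoff bites: node19 is checked, finds nothing changed, and keeps its cache.

First demand of the output computes:
  node2 = sub(5, 7) = -2
  node3 = absv(-2) = 2
  node4 = if0(node2=-2 -> else branch node2) = -2
  node5 = neg(7) = -7
  node6 = mul(-2, 2) = -4
  node7 = sub(-7, -4) = -3
  node10 = min2(-3, -3) = -3
  node16 = min2(-2, -3) = -3
  node18 = max2(-3, 7) = 7
  node19 = sub(2, 7) = -5
  node22 = sub(-5, -2) = -3
  node23 = sub(-3, -2) = -1

After the edit, cleaning proceeds:
  node2: a read changed (input6 5->-3) — executes, giving -10.
  node4: a read changed (node2 -2->-10; node2 -2->-10) — executes, giving -10.
  node6: a read changed (node4 -2->-10) — executes, giving -20.
  node7: a read changed (node6 -4->-20) — executes, giving 13.
  node10: a read changed (node7 -3->13; node7 -3->13) — executes, giving 13.
  node16: a read changed (node4 -2->-10; node10 -3->13) — executes, giving -10.
  node18: a read changed (node16 -3->-10) — executes, giving 7 — identical to its old value.
  node19: dirty, but its reads are unchanged (node3 unchanged, node18 unchanged); cached -5 stands.
  node22: dirty, but its reads are unchanged (node19 unchanged, input8 unchanged); cached -3 stands.
  node23: a read changed (node4 -2->-10) — executes, giving 7.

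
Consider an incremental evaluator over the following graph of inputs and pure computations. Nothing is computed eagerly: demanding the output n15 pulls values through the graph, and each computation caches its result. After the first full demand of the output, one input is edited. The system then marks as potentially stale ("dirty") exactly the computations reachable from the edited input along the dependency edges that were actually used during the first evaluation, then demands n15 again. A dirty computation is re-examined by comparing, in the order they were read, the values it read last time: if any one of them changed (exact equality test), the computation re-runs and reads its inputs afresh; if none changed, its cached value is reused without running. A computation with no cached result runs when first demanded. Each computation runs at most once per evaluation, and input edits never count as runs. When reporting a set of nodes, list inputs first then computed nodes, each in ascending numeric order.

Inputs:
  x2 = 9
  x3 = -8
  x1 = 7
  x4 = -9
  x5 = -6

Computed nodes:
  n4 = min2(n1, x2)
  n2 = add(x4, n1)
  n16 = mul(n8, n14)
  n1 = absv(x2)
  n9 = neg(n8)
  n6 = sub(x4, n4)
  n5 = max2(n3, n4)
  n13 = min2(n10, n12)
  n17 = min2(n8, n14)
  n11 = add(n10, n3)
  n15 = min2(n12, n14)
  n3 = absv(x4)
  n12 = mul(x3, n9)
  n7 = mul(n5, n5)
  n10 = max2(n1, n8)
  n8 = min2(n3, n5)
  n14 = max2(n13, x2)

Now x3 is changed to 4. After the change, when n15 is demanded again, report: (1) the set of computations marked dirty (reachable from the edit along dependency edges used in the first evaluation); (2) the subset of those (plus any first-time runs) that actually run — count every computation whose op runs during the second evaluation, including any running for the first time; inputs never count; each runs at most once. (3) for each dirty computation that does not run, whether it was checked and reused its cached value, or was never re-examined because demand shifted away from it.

Initial pass — values computed on the first demand:
  n1 = absv(9) = 9
  n3 = absv(-9) = 9
  n4 = min2(9, 9) = 9
  n5 = max2(9, 9) = 9
  n8 = min2(9, 9) = 9
  n9 = neg(9) = -9
  n10 = max2(9, 9) = 9
  n12 = mul(-8, -9) = 72
  n13 = min2(9, 72) = 9
  n14 = max2(9, 9) = 9
  n15 = min2(72, 9) = 9

Second demand — change propagation:
  n12: re-runs because x3 -8->4; new result -36.
  n13: re-runs because n12 72->-36; new result -36.
  n14: re-runs because n13 9->-36; new result 9 (unchanged).
  n15: re-runs because n12 72->-36; new result -36.

Dirty set: n12, n13, n14, n15.
Run set: n12, n13, n14, n15 (4 run).
All dirty computations ended up running.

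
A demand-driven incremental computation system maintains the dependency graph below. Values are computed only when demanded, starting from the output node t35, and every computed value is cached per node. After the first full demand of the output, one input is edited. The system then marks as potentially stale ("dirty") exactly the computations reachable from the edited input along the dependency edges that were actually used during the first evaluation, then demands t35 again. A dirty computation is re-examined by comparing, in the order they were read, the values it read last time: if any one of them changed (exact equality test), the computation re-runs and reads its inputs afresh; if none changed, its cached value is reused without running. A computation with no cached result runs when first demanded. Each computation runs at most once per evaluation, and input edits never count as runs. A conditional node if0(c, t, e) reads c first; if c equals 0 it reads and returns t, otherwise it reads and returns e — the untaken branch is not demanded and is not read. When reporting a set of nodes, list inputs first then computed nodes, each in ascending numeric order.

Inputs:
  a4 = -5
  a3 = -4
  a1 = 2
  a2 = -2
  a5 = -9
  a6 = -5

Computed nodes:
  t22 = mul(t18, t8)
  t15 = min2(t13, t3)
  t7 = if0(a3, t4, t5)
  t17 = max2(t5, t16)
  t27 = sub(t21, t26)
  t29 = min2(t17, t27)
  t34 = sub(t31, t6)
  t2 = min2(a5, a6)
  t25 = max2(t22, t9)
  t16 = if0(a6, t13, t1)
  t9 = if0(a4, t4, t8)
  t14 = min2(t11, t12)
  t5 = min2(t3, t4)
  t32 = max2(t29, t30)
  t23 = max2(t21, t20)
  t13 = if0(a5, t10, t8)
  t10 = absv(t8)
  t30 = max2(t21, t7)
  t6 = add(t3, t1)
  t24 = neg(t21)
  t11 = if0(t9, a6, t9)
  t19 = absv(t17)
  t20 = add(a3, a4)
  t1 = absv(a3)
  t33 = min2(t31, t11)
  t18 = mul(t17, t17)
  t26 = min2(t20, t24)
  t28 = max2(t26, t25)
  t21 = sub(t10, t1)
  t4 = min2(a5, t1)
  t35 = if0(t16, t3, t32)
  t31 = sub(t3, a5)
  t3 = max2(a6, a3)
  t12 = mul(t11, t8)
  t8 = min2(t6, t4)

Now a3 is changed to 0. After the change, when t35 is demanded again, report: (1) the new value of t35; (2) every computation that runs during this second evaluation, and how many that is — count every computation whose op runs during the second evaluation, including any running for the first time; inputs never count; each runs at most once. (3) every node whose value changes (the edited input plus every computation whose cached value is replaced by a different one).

First evaluation (everything demanded from the output):
  t1 = absv(-4) = 4
  t3 = max2(-5, -4) = -4
  t4 = min2(-9, 4) = -9
  t5 = min2(-4, -9) = -9
  t6 = add(-4, 4) = 0
  t7 = if0(a3=-4 -> else branch t5) = -9
  t8 = min2(0, -9) = -9
  t10 = absv(-9) = 9
  t16 = if0(a6=-5 -> else branch t1) = 4
  t17 = max2(-9, 4) = 4
  t20 = add(-4, -5) = -9
  t21 = sub(9, 4) = 5
  t24 = neg(5) = -5
  t26 = min2(-9, -5) = -9
  t27 = sub(5, -9) = 14
  t29 = min2(4, 14) = 4
  t30 = max2(5, -9) = 5
  t32 = max2(4, 5) = 5
  t35 = if0(t16=4 -> else branch t32) = 5

Propagation after the edit:
  t1: runs — a3 -4->0; result 0.
  t3: runs — a3 -4->0; result 0.
  t4: marked dirty but never re-examined — demand shifted away from it.
  t5: marked dirty but never re-examined — demand shifted away from it.
  t6: marked dirty but never re-examined — demand shifted away from it.
  t7: marked dirty but never re-examined — demand shifted away from it.
  t8: marked dirty but never re-examined — demand shifted away from it.
  t10: marked dirty but never re-examined — demand shifted away from it.
  t16: runs — t1 4->0; result 0.
  t17: marked dirty but never re-examined — demand shifted away from it.
  t20: marked dirty but never re-examined — demand shifted away from it.
  t21: marked dirty but never re-examined — demand shifted away from it.
  t24: marked dirty but never re-examined — demand shifted away from it.
  t26: marked dirty but never re-examined — demand shifted away from it.
  t27: marked dirty but never re-examined — demand shifted away from it.
  t29: marked dirty but never re-examined — demand shifted away from it.
  t30: marked dirty but never re-examined — demand shifted away from it.
  t32: marked dirty but never re-examined — demand shifted away from it.
  t35: runs — t16 4->0; result 0.

Key observation: a condition flipped, so demand moved to the other branch — t4, t5, t6, t7, t8, t10, t17, t20, t21, t24, t26, t27, t29, t30, t32 are never re-examined.

New value of t35: 0.
Computations that run: t1, t3, t16, t35 — 4 in total.
Values that change: a3, t1, t3, t16, t35.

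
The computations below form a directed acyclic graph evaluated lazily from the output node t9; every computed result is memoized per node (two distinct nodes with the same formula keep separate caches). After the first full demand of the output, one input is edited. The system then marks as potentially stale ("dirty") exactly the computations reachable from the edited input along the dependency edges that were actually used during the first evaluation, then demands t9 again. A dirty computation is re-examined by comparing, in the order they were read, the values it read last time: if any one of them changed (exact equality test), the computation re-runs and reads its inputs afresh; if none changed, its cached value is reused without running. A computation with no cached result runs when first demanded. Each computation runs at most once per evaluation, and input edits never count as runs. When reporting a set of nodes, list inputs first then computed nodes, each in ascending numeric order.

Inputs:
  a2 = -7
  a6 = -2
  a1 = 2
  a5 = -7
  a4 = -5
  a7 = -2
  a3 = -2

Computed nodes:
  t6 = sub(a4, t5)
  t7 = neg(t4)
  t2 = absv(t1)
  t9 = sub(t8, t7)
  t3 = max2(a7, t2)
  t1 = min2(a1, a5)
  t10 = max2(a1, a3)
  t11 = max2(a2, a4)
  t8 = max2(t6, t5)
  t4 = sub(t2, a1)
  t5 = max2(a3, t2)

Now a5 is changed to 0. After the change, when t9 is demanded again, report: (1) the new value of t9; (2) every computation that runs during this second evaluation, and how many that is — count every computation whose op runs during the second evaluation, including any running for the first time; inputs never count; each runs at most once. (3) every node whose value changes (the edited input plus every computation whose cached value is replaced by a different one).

First demand of the output computes:
  t1 = min2(2, -7) = -7
  t2 = absv(-7) = 7
  t4 = sub(7, 2) = 5
  t5 = max2(-2, 7) = 7
  t6 = sub(-5, 7) = -12
  t7 = neg(5) = -5
  t8 = max2(-12, 7) = 7
  t9 = sub(7, -5) = 12

After the edit, cleaning proceeds:
  t1: a read changed (a5 -7->0) — executes, giving 0.
  t2: a read changed (t1 -7->0) — executes, giving 0.
  t4: a read changed (t2 7->0) — executes, giving -2.
  t5: a read changed (t2 7->0) — executes, giving 0.
  t6: a read changed (t5 7->0) — executes, giving -5.
  t7: a read changed (t4 5->-2) — executes, giving 2.
  t8: a read changed (t6 -12->-5; t5 7->0) — executes, giving 0.
  t9: a read changed (t8 7->0; t7 -5->2) — executes, giving -2.

Demanding t9 again yields -2.
8 computations run: t1, t2, t4, t5, t6, t7, t8, t9.
The nodes whose values change: a5, t1, t2, t4, t5, t6, t7, t8, t9.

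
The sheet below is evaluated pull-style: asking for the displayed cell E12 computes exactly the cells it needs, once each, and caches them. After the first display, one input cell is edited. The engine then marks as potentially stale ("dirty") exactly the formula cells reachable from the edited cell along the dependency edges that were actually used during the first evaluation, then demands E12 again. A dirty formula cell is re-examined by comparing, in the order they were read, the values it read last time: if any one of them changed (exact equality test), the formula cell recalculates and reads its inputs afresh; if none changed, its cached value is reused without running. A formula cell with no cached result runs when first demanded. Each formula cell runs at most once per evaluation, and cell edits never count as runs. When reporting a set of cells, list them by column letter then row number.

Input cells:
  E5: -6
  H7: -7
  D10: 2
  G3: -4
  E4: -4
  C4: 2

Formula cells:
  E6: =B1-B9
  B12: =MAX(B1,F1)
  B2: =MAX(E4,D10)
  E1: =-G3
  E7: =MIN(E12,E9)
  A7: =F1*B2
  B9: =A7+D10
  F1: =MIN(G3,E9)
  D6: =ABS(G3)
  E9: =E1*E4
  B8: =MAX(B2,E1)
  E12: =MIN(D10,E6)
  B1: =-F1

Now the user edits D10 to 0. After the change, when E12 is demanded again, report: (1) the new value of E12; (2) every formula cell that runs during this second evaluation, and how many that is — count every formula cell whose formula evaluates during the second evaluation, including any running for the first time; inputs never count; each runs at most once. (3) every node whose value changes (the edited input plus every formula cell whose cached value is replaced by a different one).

Demanding E12 again yields 0.
5 formula cells run: A7, B2, B9, E6, E12.
The nodes whose values change: A7, B2, B9, D10, E6, E12.

First demand of the output computes:
  B2 = MAX(-4, 2) = 2
  E1 = -(-4) = 4
  E9 = 4 * -4 = -16
  F1 = MIN(-4, -16) = -16
  A7 = -16 * 2 = -32
  B1 = -(-16) = 16
  B9 = -32 + 2 = -30
  E6 = 16 - -30 = 46
  E12 = MIN(2, 46) = 2

After the edit, cleaning proceeds:
  B2: a read changed (D10 2->0) — executes, giving 0.
  A7: a read changed (B2 2->0) — executes, giving 0.
  B9: a read changed (A7 -32->0; D10 2->0) — executes, giving 0.
  E6: a read changed (B9 -30->0) — executes, giving 16.
  E12: a read changed (D10 2->0; E6 46->16) — executes, giving 0.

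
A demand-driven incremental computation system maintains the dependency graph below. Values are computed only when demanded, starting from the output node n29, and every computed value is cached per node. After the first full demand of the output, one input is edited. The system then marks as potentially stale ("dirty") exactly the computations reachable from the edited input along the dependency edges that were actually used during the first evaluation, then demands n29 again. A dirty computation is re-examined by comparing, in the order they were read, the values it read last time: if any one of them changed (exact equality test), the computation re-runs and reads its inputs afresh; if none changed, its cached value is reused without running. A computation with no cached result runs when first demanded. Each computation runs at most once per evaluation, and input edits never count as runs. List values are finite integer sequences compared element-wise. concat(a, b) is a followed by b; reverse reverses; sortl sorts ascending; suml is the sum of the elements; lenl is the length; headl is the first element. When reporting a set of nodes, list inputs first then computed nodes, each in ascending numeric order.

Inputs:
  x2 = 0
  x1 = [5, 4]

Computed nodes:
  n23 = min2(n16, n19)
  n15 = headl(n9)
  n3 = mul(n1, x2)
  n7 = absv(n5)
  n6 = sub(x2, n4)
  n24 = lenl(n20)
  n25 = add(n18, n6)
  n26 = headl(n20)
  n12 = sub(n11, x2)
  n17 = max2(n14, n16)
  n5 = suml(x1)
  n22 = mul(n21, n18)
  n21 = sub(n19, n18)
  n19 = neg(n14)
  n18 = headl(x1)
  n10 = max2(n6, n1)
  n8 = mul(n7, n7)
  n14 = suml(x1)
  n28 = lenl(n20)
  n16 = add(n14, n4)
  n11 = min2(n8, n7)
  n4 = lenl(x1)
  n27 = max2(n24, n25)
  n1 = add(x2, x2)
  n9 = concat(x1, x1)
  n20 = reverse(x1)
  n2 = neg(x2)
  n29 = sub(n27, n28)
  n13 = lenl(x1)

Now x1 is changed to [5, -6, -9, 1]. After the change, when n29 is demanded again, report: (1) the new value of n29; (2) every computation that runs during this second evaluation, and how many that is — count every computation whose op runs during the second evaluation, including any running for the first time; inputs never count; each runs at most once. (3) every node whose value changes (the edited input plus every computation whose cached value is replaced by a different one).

First evaluation (everything demanded from the output):
  n4 = lenl([5, 4]) = 2
  n6 = sub(0, 2) = -2
  n18 = headl([5, 4]) = 5
  n20 = reverse([5, 4]) = [4, 5]
  n24 = lenl([4, 5]) = 2
  n25 = add(5, -2) = 3
  n27 = max2(2, 3) = 3
  n28 = lenl([4, 5]) = 2
  n29 = sub(3, 2) = 1

Propagation after the edit:
  n4: runs — x1 [5, 4]->[5, -6, -9, 1]; result 4.
  n6: runs — n4 2->4; result -4.
  n18: runs — x1 [5, 4]->[5, -6, -9, 1]; result 5 (same value as before).
  n20: runs — x1 [5, 4]->[5, -6, -9, 1]; result [1, -9, -6, 5].
  n24: runs — n20 [4, 5]->[1, -9, -6, 5]; result 4.
  n25: runs — n6 -2->-4; result 1.
  n27: runs — n24 2->4; n25 3->1; result 4.
  n28: runs — n20 [4, 5]->[1, -9, -6, 5]; result 4.
  n29: runs — n27 3->4; n28 2->4; result 0.

New value of n29: 0.
Computations that run: n4, n6, n18, n20, n24, n25, n27, n28, n29 — 9 in total.
Values that change: x1, n4, n6, n20, n24, n25, n27, n28, n29.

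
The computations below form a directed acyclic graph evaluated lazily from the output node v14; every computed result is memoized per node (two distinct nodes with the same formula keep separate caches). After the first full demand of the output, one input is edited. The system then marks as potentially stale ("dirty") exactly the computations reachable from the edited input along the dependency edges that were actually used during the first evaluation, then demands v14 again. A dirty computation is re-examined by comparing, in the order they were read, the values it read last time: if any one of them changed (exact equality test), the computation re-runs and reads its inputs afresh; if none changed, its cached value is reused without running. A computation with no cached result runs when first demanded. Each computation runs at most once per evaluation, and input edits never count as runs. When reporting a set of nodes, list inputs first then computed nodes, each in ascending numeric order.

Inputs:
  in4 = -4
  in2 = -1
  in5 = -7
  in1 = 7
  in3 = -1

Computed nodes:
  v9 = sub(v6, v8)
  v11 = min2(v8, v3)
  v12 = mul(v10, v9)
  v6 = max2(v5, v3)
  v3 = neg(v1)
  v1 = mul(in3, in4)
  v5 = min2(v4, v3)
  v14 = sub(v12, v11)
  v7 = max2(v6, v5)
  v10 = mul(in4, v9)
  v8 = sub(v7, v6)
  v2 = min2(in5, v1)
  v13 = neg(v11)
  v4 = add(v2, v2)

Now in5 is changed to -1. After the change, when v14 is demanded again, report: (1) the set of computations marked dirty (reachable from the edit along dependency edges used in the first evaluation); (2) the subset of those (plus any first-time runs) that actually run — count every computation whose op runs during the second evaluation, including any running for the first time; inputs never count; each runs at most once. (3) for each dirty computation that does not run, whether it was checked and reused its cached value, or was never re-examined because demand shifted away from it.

The edit dirties: v2, v4, v5, v6, v7, v8, v9, v10, v11, v12, v14.
5 computations run: v2, v4, v5, v6, v7.
Cache hits after checking: v8, v9, v10, v11, v12, v14.
Note where the cutoff bites: v8 is checked, finds nothing changed, and keeps its cache.

First demand of the output computes:
  v1 = mul(-1, -4) = 4
  v2 = min2(-7, 4) = -7
  v3 = neg(4) = -4
  v4 = add(-7, -7) = -14
  v5 = min2(-14, -4) = -14
  v6 = max2(-14, -4) = -4
  v7 = max2(-4, -14) = -4
  v8 = sub(-4, -4) = 0
  v9 = sub(-4, 0) = -4
  v10 = mul(-4, -4) = 16
  v11 = min2(0, -4) = -4
  v12 = mul(16, -4) = -64
  v14 = sub(-64, -4) = -60

After the edit, cleaning proceeds:
  v2: a read changed (in5 -7->-1) — executes, giving -1.
  v4: a read changed (v2 -7->-1; v2 -7->-1) — executes, giving -2.
  v5: a read changed (v4 -14->-2) — executes, giving -4.
  v6: a read changed (v5 -14->-4) — executes, giving -4 — identical to its old value.
  v7: a read changed (v5 -14->-4) — executes, giving -4 — identical to its old value.
  v8: dirty, but its reads are unchanged (v7 unchanged, v6 unchanged); cached 0 stands.
  v9: dirty, but its reads are unchanged (v6 unchanged, v8 unchanged); cached -4 stands.
  v10: dirty, but its reads are unchanged (in4 unchanged, v9 unchanged); cached 16 stands.
  v11: dirty, but its reads are unchanged (v8 unchanged, v3 unchanged); cached -4 stands.
  v12: dirty, but its reads are unchanged (v10 unchanged, v9 unchanged); cached -64 stands.
  v14: dirty, but its reads are unchanged (v12 unchanged, v11 unchanged); cached -60 stands.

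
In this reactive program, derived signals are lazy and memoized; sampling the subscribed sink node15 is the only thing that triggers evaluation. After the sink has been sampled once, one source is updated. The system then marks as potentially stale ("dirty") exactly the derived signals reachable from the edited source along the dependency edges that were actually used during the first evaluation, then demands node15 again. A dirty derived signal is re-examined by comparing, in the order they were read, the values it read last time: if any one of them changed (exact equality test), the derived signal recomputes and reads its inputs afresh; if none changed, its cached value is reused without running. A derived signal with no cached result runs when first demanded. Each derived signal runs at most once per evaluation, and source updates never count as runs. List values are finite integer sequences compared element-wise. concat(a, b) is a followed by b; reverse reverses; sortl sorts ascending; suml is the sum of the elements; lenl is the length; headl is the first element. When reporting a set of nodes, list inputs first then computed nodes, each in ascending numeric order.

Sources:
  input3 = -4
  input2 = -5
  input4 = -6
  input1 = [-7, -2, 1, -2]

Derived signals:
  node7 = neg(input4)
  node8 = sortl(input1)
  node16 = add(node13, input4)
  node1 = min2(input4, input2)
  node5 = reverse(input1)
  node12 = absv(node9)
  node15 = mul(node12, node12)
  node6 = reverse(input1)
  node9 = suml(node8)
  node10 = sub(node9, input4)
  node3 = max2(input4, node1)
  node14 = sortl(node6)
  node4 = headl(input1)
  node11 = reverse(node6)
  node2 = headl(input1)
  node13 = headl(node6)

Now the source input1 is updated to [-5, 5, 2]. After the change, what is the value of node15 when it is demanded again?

First demand of the output computes:
  node8 = sortl([-7, -2, 1, -2]) = [-7, -2, -2, 1]
  node9 = suml([-7, -2, -2, 1]) = -10
  node12 = absv(-10) = 10
  node15 = mul(10, 10) = 100

After the edit, cleaning proceeds:
  node8: a read changed (input1 [-7, -2, 1, -2]->[-5, 5, 2]) — executes, giving [-5, 2, 5].
  node9: a read changed (node8 [-7, -2, -2, 1]->[-5, 2, 5]) — executes, giving 2.
  node12: a read changed (node9 -10->2) — executes, giving 2.
  node15: a read changed (node12 10->2; node12 10->2) — executes, giving 4.

Demanding node15 again yields 4.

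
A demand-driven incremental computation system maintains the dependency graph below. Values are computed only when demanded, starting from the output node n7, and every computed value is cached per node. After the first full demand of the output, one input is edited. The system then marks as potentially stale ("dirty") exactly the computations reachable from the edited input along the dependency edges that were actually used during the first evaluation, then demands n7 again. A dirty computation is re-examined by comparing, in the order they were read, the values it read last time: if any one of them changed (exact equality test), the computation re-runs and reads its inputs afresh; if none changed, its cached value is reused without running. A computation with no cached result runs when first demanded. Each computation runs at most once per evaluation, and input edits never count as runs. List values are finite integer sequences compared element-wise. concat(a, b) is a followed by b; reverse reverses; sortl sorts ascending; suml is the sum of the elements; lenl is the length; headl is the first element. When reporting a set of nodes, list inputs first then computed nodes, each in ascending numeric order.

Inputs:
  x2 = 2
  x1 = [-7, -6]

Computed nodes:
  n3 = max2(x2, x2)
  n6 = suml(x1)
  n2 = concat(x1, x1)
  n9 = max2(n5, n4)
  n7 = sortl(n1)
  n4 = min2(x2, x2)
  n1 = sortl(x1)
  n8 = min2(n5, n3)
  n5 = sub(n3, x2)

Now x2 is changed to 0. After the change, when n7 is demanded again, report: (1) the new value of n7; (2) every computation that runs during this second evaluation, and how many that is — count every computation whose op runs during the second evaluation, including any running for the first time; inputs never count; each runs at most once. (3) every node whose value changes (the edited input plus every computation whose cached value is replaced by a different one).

New value of n7: [-7, -6].
Computations that run: none — 0 in total.
Values that change: x2.
Key observation: x2 is never demanded by the output, so the edit triggers no recomputation at all.

First evaluation (everything demanded from the output):
  n1 = sortl([-7, -6]) = [-7, -6]
  n7 = sortl([-7, -6]) = [-7, -6]

Propagation after the edit:
  x2 feeds no computation that the output demands — nothing is marked dirty and nothing runs.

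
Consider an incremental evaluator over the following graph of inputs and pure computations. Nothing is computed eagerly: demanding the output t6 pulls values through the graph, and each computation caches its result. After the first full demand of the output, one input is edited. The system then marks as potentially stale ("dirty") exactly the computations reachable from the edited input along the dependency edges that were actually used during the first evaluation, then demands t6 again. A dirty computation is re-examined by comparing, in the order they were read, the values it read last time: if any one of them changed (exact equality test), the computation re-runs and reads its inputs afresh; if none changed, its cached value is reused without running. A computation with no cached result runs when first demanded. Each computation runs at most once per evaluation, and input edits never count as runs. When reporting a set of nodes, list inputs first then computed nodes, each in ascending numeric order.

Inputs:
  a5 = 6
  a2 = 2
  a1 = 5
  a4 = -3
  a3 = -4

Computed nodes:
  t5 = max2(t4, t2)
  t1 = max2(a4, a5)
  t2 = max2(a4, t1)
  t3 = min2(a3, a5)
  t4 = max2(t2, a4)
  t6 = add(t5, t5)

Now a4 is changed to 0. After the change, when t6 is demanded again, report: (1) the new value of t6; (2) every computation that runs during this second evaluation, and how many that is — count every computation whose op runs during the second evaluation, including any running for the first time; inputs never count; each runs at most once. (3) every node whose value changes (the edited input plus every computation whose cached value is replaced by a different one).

Initial pass — values computed on the first demand:
  t1 = max2(-3, 6) = 6
  t2 = max2(-3, 6) = 6
  t4 = max2(6, -3) = 6
  t5 = max2(6, 6) = 6
  t6 = add(6, 6) = 12

Second demand — change propagation:
  t1: re-runs because a4 -3->0; new result 6 (unchanged).
  t2: re-runs because a4 -3->0; new result 6 (unchanged).
  t4: re-runs because a4 -3->0; new result 6 (unchanged).
  t5: re-examined; everything it read last time is the same (t4 unchanged, t2 unchanged) — cache 6 kept, no run.
  t6: re-examined; everything it read last time is the same (t5 unchanged, t5 unchanged) — cache 12 kept, no run.

The important point: at t5 every value read last time is unchanged, so the dirty flag clears without a run.

t6 now evaluates to 12.
Run set: t1, t2, t4 (3 run).
Changed values: a4.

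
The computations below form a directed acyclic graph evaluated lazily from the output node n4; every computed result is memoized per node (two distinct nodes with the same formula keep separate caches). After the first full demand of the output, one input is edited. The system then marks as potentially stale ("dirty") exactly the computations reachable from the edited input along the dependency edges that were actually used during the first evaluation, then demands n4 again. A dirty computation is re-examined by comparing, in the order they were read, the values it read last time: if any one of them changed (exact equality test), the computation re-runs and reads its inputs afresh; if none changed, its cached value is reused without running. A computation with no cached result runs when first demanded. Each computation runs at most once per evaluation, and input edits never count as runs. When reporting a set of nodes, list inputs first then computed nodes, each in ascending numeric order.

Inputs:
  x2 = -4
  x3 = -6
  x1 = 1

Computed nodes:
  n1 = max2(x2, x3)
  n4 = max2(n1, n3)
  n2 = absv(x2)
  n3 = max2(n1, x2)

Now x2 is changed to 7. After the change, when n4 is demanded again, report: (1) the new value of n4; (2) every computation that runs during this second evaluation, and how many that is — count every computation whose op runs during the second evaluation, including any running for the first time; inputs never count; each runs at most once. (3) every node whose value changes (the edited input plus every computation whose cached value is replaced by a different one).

First demand of the output computes:
  n1 = max2(-4, -6) = -4
  n3 = max2(-4, -4) = -4
  n4 = max2(-4, -4) = -4

After the edit, cleaning proceeds:
  n1: a read changed (x2 -4->7) — executes, giving 7.
  n3: a read changed (n1 -4->7; x2 -4->7) — executes, giving 7.
  n4: a read changed (n1 -4->7; n3 -4->7) — executes, giving 7.

Demanding n4 again yields 7.
3 computations run: n1, n3, n4.
The nodes whose values change: x2, n1, n3, n4.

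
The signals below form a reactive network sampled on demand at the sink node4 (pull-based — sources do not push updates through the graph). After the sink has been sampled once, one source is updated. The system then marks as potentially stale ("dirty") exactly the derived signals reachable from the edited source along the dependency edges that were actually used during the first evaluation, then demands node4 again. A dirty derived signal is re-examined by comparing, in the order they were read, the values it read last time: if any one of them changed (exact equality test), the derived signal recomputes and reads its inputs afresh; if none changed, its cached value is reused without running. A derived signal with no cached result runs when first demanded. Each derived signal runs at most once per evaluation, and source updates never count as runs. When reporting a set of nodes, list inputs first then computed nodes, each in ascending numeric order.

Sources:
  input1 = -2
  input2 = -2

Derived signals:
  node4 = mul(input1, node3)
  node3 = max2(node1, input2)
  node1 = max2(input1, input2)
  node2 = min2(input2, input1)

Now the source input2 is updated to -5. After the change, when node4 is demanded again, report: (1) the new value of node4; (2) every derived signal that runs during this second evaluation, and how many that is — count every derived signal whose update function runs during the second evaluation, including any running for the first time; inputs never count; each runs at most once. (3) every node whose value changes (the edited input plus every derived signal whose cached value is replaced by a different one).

node4 now evaluates to 4.
Run set: node1, node3 (2 run).
Changed values: input2.
The important point: at node4 every value read last time is unchanged, so the dirty flag clears without a run.

Initial pass — values computed on the first demand:
  node1 = max2(-2, -2) = -2
  node3 = max2(-2, -2) = -2
  node4 = mul(-2, -2) = 4

Second demand — change propagation:
  node1: re-runs because input2 -2->-5; new result -2 (unchanged).
  node3: re-runs because input2 -2->-5; new result -2 (unchanged).
  node4: re-examined; everything it read last time is the same (input1 unchanged, node3 unchanged) — cache 4 kept, no run.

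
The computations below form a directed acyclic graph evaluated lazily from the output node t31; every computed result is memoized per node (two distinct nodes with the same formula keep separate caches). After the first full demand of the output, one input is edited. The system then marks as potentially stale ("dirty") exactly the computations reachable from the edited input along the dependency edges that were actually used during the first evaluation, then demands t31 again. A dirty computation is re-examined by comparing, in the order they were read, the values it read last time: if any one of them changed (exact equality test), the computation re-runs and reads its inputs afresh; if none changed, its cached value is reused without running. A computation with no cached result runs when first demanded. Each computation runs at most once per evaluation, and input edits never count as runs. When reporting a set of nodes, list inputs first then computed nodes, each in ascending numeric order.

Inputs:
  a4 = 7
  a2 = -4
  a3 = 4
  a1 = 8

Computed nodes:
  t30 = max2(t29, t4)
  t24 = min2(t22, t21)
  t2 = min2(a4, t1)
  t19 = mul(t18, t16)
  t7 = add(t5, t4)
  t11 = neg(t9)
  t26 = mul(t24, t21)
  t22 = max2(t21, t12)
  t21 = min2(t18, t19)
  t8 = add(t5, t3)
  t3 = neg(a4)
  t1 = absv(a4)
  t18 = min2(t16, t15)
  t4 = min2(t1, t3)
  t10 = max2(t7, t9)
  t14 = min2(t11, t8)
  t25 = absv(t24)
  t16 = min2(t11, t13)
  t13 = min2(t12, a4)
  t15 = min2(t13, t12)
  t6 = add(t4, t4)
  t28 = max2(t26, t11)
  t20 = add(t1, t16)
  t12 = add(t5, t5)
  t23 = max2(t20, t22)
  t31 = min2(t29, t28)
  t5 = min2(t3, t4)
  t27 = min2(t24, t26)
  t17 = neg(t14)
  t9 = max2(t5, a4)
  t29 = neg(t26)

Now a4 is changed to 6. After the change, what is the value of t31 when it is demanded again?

Demanding t31 again yields -144.

First demand of the output computes:
  t1 = absv(7) = 7
  t3 = neg(7) = -7
  t4 = min2(7, -7) = -7
  t5 = min2(-7, -7) = -7
  t9 = max2(-7, 7) = 7
  t11 = neg(7) = -7
  t12 = add(-7, -7) = -14
  t13 = min2(-14, 7) = -14
  t15 = min2(-14, -14) = -14
  t16 = min2(-7, -14) = -14
  t18 = min2(-14, -14) = -14
  t19 = mul(-14, -14) = 196
  t21 = min2(-14, 196) = -14
  t22 = max2(-14, -14) = -14
  t24 = min2(-14, -14) = -14
  t26 = mul(-14, -14) = 196
  t28 = max2(196, -7) = 196
  t29 = neg(196) = -196
  t31 = min2(-196, 196) = -196

After the edit, cleaning proceeds:
  t1: a read changed (a4 7->6) — executes, giving 6.
  t3: a read changed (a4 7->6) — executes, giving -6.
  t4: a read changed (t1 7->6; t3 -7->-6) — executes, giving -6.
  t5: a read changed (t3 -7->-6; t4 -7->-6) — executes, giving -6.
  t9: a read changed (t5 -7->-6; a4 7->6) — executes, giving 6.
  t11: a read changed (t9 7->6) — executes, giving -6.
  t12: a read changed (t5 -7->-6; t5 -7->-6) — executes, giving -12.
  t13: a read changed (t12 -14->-12; a4 7->6) — executes, giving -12.
  t15: a read changed (t13 -14->-12; t12 -14->-12) — executes, giving -12.
  t16: a read changed (t11 -7->-6; t13 -14->-12) — executes, giving -12.
  t18: a read changed (t16 -14->-12; t15 -14->-12) — executes, giving -12.
  t19: a read changed (t18 -14->-12; t16 -14->-12) — executes, giving 144.
  t21: a read changed (t18 -14->-12; t19 196->144) — executes, giving -12.
  t22: a read changed (t21 -14->-12; t12 -14->-12) — executes, giving -12.
  t24: a read changed (t22 -14->-12; t21 -14->-12) — executes, giving -12.
  t26: a read changed (t24 -14->-12; t21 -14->-12) — executes, giving 144.
  t28: a read changed (t26 196->144; t11 -7->-6) — executes, giving 144.
  t29: a read changed (t26 196->144) — executes, giving -144.
  t31: a read changed (t29 -196->-144; t28 196->144) — executes, giving -144.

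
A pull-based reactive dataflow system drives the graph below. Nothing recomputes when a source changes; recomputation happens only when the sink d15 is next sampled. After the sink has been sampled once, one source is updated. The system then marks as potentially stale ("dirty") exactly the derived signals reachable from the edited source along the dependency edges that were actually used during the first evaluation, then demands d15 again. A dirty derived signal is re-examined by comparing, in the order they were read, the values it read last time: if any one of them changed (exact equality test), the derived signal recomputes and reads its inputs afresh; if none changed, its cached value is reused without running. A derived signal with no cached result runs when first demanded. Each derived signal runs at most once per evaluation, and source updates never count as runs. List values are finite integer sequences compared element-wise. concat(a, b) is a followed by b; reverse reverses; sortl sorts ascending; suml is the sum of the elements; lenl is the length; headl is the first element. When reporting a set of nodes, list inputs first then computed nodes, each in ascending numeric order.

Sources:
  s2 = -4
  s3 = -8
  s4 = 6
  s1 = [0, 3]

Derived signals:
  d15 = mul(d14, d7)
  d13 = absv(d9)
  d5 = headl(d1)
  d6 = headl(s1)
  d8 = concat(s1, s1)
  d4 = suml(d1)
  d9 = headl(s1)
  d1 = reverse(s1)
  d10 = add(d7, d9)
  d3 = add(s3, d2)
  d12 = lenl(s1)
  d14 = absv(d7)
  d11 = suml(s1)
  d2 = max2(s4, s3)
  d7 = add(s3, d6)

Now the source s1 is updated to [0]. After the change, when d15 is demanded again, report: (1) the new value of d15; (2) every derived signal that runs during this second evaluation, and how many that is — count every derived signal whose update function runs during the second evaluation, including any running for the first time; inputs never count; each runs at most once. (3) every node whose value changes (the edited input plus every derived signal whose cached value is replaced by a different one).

New value of d15: -64.
Derived signals that run: d6 — 1 in total.
Values that change: s1.
Key observation: the change is absorbed at d6 — it re-runs but produces the same value, and the output's value is unchanged.

First evaluation (everything demanded from the output):
  d6 = headl([0, 3]) = 0
  d7 = add(-8, 0) = -8
  d14 = absv(-8) = 8
  d15 = mul(8, -8) = -64

Propagation after the edit:
  d6: runs — s1 [0, 3]->[0]; result 0 (same value as before).
  d7: checked — values it read are unchanged (s3 unchanged, d6 unchanged); reused cached -8 without running.
  d14: checked — values it read are unchanged (d7 unchanged); reused cached 8 without running.
  d15: checked — values it read are unchanged (d14 unchanged, d7 unchanged); reused cached -64 without running.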